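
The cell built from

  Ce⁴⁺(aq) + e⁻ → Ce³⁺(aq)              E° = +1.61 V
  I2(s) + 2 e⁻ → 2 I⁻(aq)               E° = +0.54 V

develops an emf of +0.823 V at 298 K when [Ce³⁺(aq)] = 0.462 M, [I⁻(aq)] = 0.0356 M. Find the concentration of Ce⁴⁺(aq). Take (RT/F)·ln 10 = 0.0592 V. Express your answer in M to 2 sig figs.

The Ce⁴⁺/Ce³⁺ couple has the larger reduction potential, so it is the cathode: E°cell = +1.61 − (+0.54) = +1.07 V and n = 2.
Since E = E° − (0.0592/n)·log Q, log Q = n(E° − E)/0.0592 = 8.345.
For 2 Ce⁴⁺(aq) + 2 I⁻(aq) → 2 Ce³⁺(aq) + I2(s), the reaction quotient is Q = [Ce³⁺(aq)]^2 / ([Ce⁴⁺(aq)]^2·[I⁻(aq)]^2).
Isolating [Ce⁴⁺(aq)] in Q = 10^{8.345} yields log [Ce⁴⁺(aq)] = −3.059, i.e. 0.00087 M.

0.00087 M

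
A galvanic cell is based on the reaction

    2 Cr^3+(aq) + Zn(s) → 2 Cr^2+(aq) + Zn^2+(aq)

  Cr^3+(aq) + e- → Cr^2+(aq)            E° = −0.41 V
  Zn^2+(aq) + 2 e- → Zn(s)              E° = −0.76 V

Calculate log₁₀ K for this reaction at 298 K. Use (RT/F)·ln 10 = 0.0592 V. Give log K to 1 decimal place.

log K = 11.8

The Cr³⁺/Cr²⁺ couple is reduced (cathode); E°cell = −0.41 − (−0.76) = +0.35 V with n = 2.
At equilibrium E = 0, so log K = nE°cell / 0.0592 = (2)(+0.35) / 0.0592 = 11.8.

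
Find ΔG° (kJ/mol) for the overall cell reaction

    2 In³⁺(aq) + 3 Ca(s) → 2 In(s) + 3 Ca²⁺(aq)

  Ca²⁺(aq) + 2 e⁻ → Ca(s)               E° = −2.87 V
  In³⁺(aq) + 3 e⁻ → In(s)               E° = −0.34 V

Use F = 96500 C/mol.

−1465 kJ/mol

In the reaction as written In³⁺(aq) is reduced, so the In³⁺/In couple is the cathode and Ca²⁺/Ca is the anode.
E°cell = −0.34 − (−2.87) = +2.53 V; balancing electrons gives n = 6.
ΔG° = −nFE°cell = −(6)(96500)(+2.53) J/mol = −1465 kJ/mol.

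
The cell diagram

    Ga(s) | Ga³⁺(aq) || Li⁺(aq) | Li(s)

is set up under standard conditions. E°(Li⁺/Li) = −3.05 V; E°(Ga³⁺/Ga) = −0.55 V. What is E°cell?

By convention the left-hand electrode in cell notation is the anode (oxidation) and the right-hand electrode is the cathode (reduction).
E°cell = E°(right) − E°(left) = −3.05 − (−0.55) = −2.50 V.
The negative sign shows that, as written, the cell would require an external voltage to drive the reaction.

−2.50 V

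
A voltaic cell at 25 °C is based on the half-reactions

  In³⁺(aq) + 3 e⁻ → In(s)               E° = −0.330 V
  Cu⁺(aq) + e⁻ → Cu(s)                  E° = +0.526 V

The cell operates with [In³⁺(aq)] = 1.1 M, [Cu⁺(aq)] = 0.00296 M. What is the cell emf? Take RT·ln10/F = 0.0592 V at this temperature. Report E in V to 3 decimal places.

+0.705 V

The Cu⁺/Cu couple has the more positive E°, so it is the cathode; In³⁺/In is the anode.
E°cell = E°cat − E°an = +0.526 − (−0.330) = +0.856 V; n = 3.
For the overall reaction 3 Cu⁺(aq) + In(s) → 3 Cu(s) + In³⁺(aq), Q = [In³⁺(aq)] / [Cu⁺(aq)]^3 = 4.24×10^7, giving log Q = 7.628.
E = E° − (0.0592/n)·log Q = +0.856 − (0.0592/3)(7.628) = +0.705 V.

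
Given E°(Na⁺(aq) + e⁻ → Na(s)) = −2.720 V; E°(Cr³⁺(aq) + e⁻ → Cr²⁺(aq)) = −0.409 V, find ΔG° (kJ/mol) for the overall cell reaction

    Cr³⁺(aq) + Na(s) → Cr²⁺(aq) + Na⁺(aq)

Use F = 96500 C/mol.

−223 kJ/mol

In the reaction as written Cr³⁺(aq) is reduced, so the Cr³⁺/Cr²⁺ couple is the cathode and Na⁺/Na is the anode.
E°cell = −0.409 − (−2.720) = +2.311 V; balancing electrons gives n = 1.
ΔG° = −nFE°cell = −(1)(96500)(+2.311) J/mol = −223 kJ/mol.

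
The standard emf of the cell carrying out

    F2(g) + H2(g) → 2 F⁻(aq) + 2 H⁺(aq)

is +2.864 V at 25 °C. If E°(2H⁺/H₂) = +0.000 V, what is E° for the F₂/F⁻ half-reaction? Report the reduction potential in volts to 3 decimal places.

+2.864 V

In the reaction as written the F₂/F⁻ couple is reduced (cathode) and 2H⁺/H₂ is oxidized (anode), so E°cell = E°(F₂/F⁻) − E°(2H⁺/H₂).
E°(F₂/F⁻) = E°cell + E°(anode) = +2.864 + (+0.000) = +2.864 V.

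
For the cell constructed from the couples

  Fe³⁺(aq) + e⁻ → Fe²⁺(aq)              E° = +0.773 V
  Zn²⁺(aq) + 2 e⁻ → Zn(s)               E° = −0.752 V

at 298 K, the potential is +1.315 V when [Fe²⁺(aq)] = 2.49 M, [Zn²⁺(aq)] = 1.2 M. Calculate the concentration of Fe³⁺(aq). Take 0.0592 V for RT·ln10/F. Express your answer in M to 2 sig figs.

0.00077 M

With Fe³⁺/Fe²⁺ at the cathode and Zn²⁺/Zn at the anode, E°cell = +0.773 − (−0.752) = +1.525 V (n = 2).
Rearranging E = E° − (0.0592/n)·log Q gives log Q = 2(+1.525 − (+1.315))/0.0592 = 7.095.
Balancing electrons gives 2 Fe³⁺(aq) + Zn(s) → 2 Fe²⁺(aq) + Zn²⁺(aq); thus Q = ([Fe²⁺(aq)]^2·[Zn²⁺(aq)]) / [Fe³⁺(aq)]^2.
Substituting the known concentrations and solving, log [Fe³⁺(aq)] = −3.112 and [Fe³⁺(aq)] = 0.00077 M.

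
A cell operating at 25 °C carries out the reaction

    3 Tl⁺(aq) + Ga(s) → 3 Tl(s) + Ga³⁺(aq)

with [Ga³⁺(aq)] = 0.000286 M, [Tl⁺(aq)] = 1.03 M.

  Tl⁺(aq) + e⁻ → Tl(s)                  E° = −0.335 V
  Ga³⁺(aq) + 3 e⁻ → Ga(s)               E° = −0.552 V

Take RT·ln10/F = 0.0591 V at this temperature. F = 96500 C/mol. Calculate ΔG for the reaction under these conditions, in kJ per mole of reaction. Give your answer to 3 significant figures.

−83.3 kJ/mol

The standard cell potential is −0.335 − (−0.552) = +0.217 V, with n = 3 electrons in the balanced equation.
The reaction quotient is [Ga³⁺(aq)] / [Tl⁺(aq)]^3 = 0.000262; by Nernst, E = +0.217 − (0.0591/3)(−3.582) = +0.2876 V.
ΔG = −nFE = −(3)(96500)(+0.2876) J/mol = −83.3 kJ/mol.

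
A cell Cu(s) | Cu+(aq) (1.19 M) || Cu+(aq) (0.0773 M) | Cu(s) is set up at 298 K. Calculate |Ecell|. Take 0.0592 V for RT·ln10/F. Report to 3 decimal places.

For a concentration cell E°cell = 0, since both electrodes use the same couple.
The compartment with the higher Cu+(aq) concentration (1.19 M) acts as the cathode; ions are reduced there and produced at the dilute (0.0773 M) anode.
With n = 1, Ecell = −(0.0592/1)·log([dilute]/[conc]) = −(0.0592/1)·log(0.0773/1.19) = +0.070 V.

0.070 V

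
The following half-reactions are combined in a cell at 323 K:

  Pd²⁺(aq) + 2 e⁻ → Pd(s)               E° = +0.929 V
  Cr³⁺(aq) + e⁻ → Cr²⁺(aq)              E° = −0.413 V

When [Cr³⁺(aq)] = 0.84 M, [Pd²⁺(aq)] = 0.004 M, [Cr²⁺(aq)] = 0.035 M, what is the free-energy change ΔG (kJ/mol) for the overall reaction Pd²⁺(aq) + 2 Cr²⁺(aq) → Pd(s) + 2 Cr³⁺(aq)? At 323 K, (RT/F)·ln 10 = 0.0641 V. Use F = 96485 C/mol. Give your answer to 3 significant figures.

−227 kJ/mol

E°cell = +0.929 − (−0.413) = +1.342 V; the balanced reaction transfers n = 2 electrons.
Here Q = [Cr³⁺(aq)]^2 / ([Pd²⁺(aq)]·[Cr²⁺(aq)]^2) = 1.44×10^5 (log Q = 5.158), giving E = +1.342 − (0.0641/2)·(5.158) = +1.1767 V.
ΔG = −nFE = −(2)(96485)(+1.1767) J/mol = −227 kJ/mol.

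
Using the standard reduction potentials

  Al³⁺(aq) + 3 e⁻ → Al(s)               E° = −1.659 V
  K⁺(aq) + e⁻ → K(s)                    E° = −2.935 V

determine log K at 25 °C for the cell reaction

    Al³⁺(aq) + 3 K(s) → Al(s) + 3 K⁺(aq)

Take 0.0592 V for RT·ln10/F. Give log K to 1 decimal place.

The Al³⁺/Al couple is reduced (cathode); E°cell = −1.659 − (−2.935) = +1.276 V with n = 3.
At equilibrium E = 0, so log K = nE°cell / 0.0592 = (3)(+1.276) / 0.0592 = 64.7.

log K = 64.7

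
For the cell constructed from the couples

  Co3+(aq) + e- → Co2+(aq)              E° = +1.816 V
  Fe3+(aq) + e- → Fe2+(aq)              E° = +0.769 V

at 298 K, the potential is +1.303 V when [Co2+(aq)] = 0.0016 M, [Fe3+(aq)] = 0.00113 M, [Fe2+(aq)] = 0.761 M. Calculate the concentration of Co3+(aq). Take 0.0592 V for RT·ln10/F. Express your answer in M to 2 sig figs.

0.050 M

The Co³⁺/Co²⁺ couple has the larger reduction potential, so it is the cathode: E°cell = +1.816 − (+0.769) = +1.047 V and n = 1.
Rearranging E = E° − (0.0592/n)·log Q gives log Q = 1(+1.047 − (+1.303))/0.0592 = −4.324.
The balanced reaction is Co3+(aq) + Fe2+(aq) → Co2+(aq) + Fe3+(aq), so Q = ([Co2+(aq)]·[Fe3+(aq)]) / ([Co3+(aq)]·[Fe2+(aq)]).
Isolating [Co3+(aq)] in Q = 10^{−4.324} yields log [Co3+(aq)] = −1.300, i.e. 0.050 M.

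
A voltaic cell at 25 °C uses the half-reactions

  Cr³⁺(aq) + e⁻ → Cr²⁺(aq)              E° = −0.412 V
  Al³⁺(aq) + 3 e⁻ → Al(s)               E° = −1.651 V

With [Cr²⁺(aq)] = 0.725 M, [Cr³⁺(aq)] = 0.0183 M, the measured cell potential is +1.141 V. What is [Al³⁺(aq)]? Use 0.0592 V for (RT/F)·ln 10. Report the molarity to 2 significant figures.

1.5 M

The Cr³⁺/Cr²⁺ couple has the larger reduction potential, so it is the cathode: E°cell = −0.412 − (−1.651) = +1.239 V and n = 3.
Since E = E° − (0.0592/n)·log Q, log Q = n(E° − E)/0.0592 = 4.966.
For 3 Cr³⁺(aq) + Al(s) → 3 Cr²⁺(aq) + Al³⁺(aq), the reaction quotient is Q = ([Cr²⁺(aq)]^3·[Al³⁺(aq)]) / [Cr³⁺(aq)]^3.
Solving for the unknown gives log [Al³⁺(aq)] = 0.172, so [Al³⁺(aq)] ≈ 1.5 M.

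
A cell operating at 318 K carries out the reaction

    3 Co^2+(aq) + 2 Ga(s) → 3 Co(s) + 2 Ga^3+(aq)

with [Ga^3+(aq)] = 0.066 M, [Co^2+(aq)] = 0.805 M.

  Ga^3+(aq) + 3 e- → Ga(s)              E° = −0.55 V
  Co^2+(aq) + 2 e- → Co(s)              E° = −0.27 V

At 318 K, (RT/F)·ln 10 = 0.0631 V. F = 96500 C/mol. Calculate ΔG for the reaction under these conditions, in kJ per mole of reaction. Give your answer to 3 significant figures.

−175 kJ/mol

With Co²⁺/Co reduced at the cathode, E°cell = −0.27 − (−0.55) = +0.28 V and n = 6.
Here Q = [Ga^3+(aq)]^2 / [Co^2+(aq)]^3 = 0.00835 (log Q = −2.078), giving E = +0.28 − (0.0631/6)·(−2.078) = +0.3019 V.
Then ΔG = −nFE = −6 × 96500 × +0.3019 J/mol = −175 kJ/mol.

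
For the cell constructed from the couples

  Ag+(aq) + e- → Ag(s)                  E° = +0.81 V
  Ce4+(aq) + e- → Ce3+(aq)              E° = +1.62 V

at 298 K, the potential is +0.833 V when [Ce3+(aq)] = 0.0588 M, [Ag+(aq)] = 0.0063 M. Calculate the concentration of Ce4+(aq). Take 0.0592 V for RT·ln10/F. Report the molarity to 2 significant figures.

Ce⁴⁺/Ce³⁺ is the cathode (higher E°); E°cell = +1.62 − (+0.81) = +0.81 V with n = 1.
Rearranging E = E° − (0.0592/n)·log Q gives log Q = 1(+0.81 − (+0.833))/0.0592 = −0.389.
Balancing electrons gives Ce4+(aq) + Ag(s) → Ce3+(aq) + Ag+(aq); thus Q = ([Ce3+(aq)]·[Ag+(aq)]) / [Ce4+(aq)].
Isolating [Ce4+(aq)] in Q = 10^{−0.389} yields log [Ce4+(aq)] = −3.042, i.e. 0.00091 M.

0.00091 M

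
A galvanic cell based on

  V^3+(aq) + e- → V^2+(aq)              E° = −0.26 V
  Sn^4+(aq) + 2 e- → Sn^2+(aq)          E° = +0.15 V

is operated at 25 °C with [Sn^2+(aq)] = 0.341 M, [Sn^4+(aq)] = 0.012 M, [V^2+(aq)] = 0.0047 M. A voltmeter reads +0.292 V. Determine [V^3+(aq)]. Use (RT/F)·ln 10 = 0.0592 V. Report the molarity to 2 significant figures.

0.087 M

Sn⁴⁺/Sn²⁺ is the cathode (higher E°); E°cell = +0.15 − (−0.26) = +0.41 V with n = 2.
From the Nernst equation, log Q = n(E° − E)/0.0592 = 2·(+0.41 − (+0.292))/0.0592 = 3.986.
Balancing electrons gives Sn^4+(aq) + 2 V^2+(aq) → Sn^2+(aq) + 2 V^3+(aq); thus Q = ([Sn^2+(aq)]·[V^3+(aq)]^2) / ([Sn^4+(aq)]·[V^2+(aq)]^2).
Solving for the unknown gives log [V^3+(aq)] = −1.062, so [V^3+(aq)] ≈ 0.087 M.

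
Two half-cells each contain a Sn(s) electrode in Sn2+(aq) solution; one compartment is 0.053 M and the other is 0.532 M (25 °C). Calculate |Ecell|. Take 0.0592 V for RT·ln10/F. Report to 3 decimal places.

0.030 V

For a concentration cell E°cell = 0, since both electrodes use the same couple.
The compartment with the higher Sn2+(aq) concentration (0.532 M) acts as the cathode; ions are reduced there and produced at the dilute (0.053 M) anode.
With n = 2, Ecell = −(0.0592/2)·log([dilute]/[conc]) = −(0.0592/2)·log(0.053/0.532) = +0.030 V.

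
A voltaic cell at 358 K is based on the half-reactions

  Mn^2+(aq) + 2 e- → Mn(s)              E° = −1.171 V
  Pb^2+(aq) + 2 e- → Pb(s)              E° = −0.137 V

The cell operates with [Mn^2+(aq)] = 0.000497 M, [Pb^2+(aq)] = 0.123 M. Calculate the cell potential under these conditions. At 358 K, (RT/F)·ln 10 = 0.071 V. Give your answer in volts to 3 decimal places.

Pb²⁺/Pb is reduced (cathode, E° = −0.137 V) and Mn²⁺/Mn is oxidized (anode).
E°cell = E°cat − E°an = −0.137 − (−1.171) = +1.034 V; n = 2.
For the overall reaction Pb^2+(aq) + Mn(s) → Pb(s) + Mn^2+(aq), Q = [Mn^2+(aq)] / [Pb^2+(aq)] = 0.00404, giving log Q = −2.394.
E = E° − (0.071/n)·log Q = +1.034 − (0.071/2)(−2.394) = +1.119 V.

+1.119 V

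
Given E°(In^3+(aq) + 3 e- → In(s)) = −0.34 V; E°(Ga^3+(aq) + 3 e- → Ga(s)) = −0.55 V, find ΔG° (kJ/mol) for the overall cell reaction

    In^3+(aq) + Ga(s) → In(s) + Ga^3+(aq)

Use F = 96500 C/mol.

−60.8 kJ/mol

In the reaction as written In^3+(aq) is reduced, so the In³⁺/In couple is the cathode and Ga³⁺/Ga is the anode.
E°cell = −0.34 − (−0.55) = +0.21 V; balancing electrons gives n = 3.
ΔG° = −nFE°cell = −(3)(96500)(+0.21) J/mol = −60.8 kJ/mol.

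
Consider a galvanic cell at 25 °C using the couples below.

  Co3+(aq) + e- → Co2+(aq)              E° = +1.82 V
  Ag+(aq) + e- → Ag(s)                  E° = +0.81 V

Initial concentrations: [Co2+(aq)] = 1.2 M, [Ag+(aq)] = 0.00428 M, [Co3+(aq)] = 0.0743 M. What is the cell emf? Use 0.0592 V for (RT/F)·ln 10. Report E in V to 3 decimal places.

Co³⁺/Co²⁺ is reduced (cathode, E° = +1.82 V) and Ag⁺/Ag is oxidized (anode).
E°cell = E°cat − E°an = +1.82 − (+0.81) = +1.01 V; n = 1.
For the overall reaction Co3+(aq) + Ag(s) → Co2+(aq) + Ag+(aq), Q = ([Co2+(aq)]·[Ag+(aq)]) / [Co3+(aq)] = 0.0691, giving log Q = −1.160.
E = E° − (0.0592/n)·log Q = +1.01 − (0.0592/1)(−1.160) = +1.079 V.

+1.079 V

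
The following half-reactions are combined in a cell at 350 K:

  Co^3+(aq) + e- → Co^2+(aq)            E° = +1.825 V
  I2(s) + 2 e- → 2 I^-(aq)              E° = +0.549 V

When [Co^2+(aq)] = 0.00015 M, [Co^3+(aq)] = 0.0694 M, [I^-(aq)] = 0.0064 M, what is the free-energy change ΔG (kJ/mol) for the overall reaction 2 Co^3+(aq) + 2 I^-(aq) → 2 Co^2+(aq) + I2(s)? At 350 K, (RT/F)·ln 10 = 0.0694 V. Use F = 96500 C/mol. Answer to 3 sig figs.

−253 kJ/mol

The standard cell potential is +1.825 − (+0.549) = +1.276 V, with n = 2 electrons in the balanced equation.
The reaction quotient is [Co^2+(aq)]^2 / ([Co^3+(aq)]^2·[I^-(aq)]^2) = 0.114; by Nernst, E = +1.276 − (0.0694/2)(−0.943) = +1.3087 V.
Finally ΔG = −nFE = −(2)(96500 C/mol)(+1.3087 V) = −253 kJ/mol.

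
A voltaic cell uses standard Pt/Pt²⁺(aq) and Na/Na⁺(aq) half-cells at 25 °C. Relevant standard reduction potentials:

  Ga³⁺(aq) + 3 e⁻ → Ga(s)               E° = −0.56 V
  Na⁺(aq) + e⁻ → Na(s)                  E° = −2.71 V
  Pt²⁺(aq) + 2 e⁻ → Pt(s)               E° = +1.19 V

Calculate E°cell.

The Pt²⁺/Pt couple has the higher E°, so Pt ion is reduced (cathode) and Na is oxidized (anode).
E°cell = E°(cathode) − E°(anode) = +1.19 − (−2.71) = +3.90 V.

+3.90 V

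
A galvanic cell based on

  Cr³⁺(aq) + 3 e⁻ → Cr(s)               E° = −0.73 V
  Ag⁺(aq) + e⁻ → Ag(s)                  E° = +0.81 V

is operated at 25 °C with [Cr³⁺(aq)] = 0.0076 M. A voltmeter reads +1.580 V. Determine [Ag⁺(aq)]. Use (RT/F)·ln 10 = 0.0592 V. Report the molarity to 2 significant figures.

With Ag⁺/Ag at the cathode and Cr³⁺/Cr at the anode, E°cell = +0.81 − (−0.73) = +1.54 V (n = 3).
Rearranging E = E° − (0.0592/n)·log Q gives log Q = 3(+1.54 − (+1.580))/0.0592 = −2.027.
The balanced reaction is 3 Ag⁺(aq) + Cr(s) → 3 Ag(s) + Cr³⁺(aq), so Q = [Cr³⁺(aq)] / [Ag⁺(aq)]^3.
Substituting the known concentrations and solving, log [Ag⁺(aq)] = −0.031 and [Ag⁺(aq)] = 0.93 M.

0.93 M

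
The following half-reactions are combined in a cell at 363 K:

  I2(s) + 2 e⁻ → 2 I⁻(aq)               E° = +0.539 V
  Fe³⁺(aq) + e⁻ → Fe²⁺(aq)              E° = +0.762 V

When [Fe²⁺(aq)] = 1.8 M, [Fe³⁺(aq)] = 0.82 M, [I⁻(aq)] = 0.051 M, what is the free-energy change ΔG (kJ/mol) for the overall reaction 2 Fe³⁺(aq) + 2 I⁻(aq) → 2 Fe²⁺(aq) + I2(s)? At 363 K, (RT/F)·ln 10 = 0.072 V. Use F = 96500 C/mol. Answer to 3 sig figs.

−20.3 kJ/mol

With Fe³⁺/Fe²⁺ reduced at the cathode, E°cell = +0.762 − (+0.539) = +0.223 V and n = 2.
Q = [Fe²⁺(aq)]^2 / ([Fe³⁺(aq)]^2·[I⁻(aq)]^2) = 1.85×10^3, so log Q = 3.268 and E = +0.223 − (0.072/2)(3.268) = +0.1054 V.
ΔG = −nFE = −(2)(96500)(+0.1054) J/mol = −20.3 kJ/mol.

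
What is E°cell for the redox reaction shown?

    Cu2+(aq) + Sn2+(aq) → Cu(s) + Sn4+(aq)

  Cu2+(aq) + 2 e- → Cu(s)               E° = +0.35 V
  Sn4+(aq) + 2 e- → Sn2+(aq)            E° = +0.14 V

In the reaction as written, Cu2+(aq) is reduced (cathode) and Sn4+(aq) is produced by oxidation at the anode.
E°cell = E°(cathode) − E°(anode) = +0.35 − (+0.14) = +0.21 V.

+0.21 V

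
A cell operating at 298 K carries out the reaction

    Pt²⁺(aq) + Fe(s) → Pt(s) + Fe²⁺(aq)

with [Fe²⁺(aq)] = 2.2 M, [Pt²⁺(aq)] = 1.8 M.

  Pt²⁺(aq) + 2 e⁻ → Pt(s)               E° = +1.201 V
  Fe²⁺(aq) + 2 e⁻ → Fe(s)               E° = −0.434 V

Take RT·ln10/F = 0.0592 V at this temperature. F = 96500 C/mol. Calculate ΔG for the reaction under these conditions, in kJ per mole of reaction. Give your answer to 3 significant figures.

−315 kJ/mol

With Pt²⁺/Pt reduced at the cathode, E°cell = +1.201 − (−0.434) = +1.635 V and n = 2.
Here Q = [Fe²⁺(aq)] / [Pt²⁺(aq)] = 1.22 (log Q = 0.087), giving E = +1.635 − (0.0592/2)·(0.087) = +1.6324 V.
ΔG = −nFE = −(2)(96500)(+1.6324) J/mol = −315 kJ/mol.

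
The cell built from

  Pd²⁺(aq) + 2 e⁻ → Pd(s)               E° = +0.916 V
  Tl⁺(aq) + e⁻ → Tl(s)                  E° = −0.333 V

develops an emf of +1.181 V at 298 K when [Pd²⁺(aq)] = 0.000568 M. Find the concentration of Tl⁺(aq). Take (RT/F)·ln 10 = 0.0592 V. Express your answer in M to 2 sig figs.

Pd²⁺/Pd is the cathode (higher E°); E°cell = +0.916 − (−0.333) = +1.249 V with n = 2.
Rearranging E = E° − (0.0592/n)·log Q gives log Q = 2(+1.249 − (+1.181))/0.0592 = 2.297.
For Pd²⁺(aq) + 2 Tl(s) → Pd(s) + 2 Tl⁺(aq), the reaction quotient is Q = [Tl⁺(aq)]^2 / [Pd²⁺(aq)].
Isolating [Tl⁺(aq)] in Q = 10^{2.297} yields log [Tl⁺(aq)] = −0.474, i.e. 0.34 M.

0.34 M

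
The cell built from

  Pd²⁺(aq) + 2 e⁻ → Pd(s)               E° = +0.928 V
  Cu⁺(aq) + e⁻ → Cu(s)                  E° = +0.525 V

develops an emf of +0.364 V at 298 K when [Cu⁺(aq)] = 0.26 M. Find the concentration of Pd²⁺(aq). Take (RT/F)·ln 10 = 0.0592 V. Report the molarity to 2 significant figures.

The Pd²⁺/Pd couple has the larger reduction potential, so it is the cathode: E°cell = +0.928 − (+0.525) = +0.403 V and n = 2.
Rearranging E = E° − (0.0592/n)·log Q gives log Q = 2(+0.403 − (+0.364))/0.0592 = 1.318.
For Pd²⁺(aq) + 2 Cu(s) → Pd(s) + 2 Cu⁺(aq), the reaction quotient is Q = [Cu⁺(aq)]^2 / [Pd²⁺(aq)].
Solving for the unknown gives log [Pd²⁺(aq)] = −2.488, so [Pd²⁺(aq)] ≈ 0.0033 M.

0.0033 M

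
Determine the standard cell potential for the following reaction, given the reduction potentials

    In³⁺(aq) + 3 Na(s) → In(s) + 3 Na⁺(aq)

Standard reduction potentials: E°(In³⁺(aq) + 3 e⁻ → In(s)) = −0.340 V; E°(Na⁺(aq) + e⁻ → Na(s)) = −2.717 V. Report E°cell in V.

In³⁺(aq) gains electrons, so the In³⁺/In couple is the cathode; the Na⁺/Na couple is the anode.
E°cell = E°(cathode) − E°(anode) = −0.340 − (−2.717) = +2.377 V.
The positive value indicates the reaction is spontaneous as written.

+2.377 V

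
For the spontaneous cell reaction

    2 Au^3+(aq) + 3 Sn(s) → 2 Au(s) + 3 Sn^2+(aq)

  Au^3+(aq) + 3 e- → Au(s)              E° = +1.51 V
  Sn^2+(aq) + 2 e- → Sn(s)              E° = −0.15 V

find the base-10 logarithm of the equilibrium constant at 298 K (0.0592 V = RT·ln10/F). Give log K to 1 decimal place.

The Au³⁺/Au couple is reduced (cathode); E°cell = +1.51 − (−0.15) = +1.66 V with n = 6.
At equilibrium E = 0, so log K = nE°cell / 0.0592 = (6)(+1.66) / 0.0592 = 168.2.

log K = 168.2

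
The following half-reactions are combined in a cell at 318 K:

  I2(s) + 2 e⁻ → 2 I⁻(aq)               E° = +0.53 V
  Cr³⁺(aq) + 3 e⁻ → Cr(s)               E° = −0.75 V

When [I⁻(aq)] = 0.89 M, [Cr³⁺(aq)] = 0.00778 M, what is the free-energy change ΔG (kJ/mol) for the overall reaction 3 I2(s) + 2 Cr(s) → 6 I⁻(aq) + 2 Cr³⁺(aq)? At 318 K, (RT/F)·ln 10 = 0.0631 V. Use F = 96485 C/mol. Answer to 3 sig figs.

With I₂/I⁻ reduced at the cathode, E°cell = +0.53 − (−0.75) = +1.28 V and n = 6.
Here Q = [I⁻(aq)]^6·[Cr³⁺(aq)]^2 = 3.01×10^−5 (log Q = −4.522), giving E = +1.28 − (0.0631/6)·(−4.522) = +1.3276 V.
ΔG = −nFE = −(6)(96485)(+1.3276) J/mol = −769 kJ/mol.

−769 kJ/mol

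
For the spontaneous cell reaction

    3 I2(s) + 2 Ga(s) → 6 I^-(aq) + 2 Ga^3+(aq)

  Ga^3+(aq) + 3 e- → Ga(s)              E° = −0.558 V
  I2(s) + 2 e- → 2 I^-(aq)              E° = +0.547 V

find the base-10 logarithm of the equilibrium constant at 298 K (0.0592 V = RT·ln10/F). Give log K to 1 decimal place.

log K = 112.0

The I₂/I⁻ couple is reduced (cathode); E°cell = +0.547 − (−0.558) = +1.105 V with n = 6.
At equilibrium E = 0, so log K = nE°cell / 0.0592 = (6)(+1.105) / 0.0592 = 112.0.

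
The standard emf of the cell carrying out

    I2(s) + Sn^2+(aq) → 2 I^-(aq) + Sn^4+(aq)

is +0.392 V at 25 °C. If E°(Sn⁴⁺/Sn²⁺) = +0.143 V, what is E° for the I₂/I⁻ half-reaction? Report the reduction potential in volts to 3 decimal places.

+0.535 V

In the reaction as written the I₂/I⁻ couple is reduced (cathode) and Sn⁴⁺/Sn²⁺ is oxidized (anode), so E°cell = E°(I₂/I⁻) − E°(Sn⁴⁺/Sn²⁺).
E°(I₂/I⁻) = E°cell + E°(anode) = +0.392 + (+0.143) = +0.535 V.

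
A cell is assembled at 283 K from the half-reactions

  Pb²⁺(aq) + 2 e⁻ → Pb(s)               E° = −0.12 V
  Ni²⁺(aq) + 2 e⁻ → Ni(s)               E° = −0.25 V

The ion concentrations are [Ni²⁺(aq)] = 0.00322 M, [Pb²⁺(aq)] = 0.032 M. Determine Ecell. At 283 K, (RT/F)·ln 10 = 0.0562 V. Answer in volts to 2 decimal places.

Pb²⁺/Pb is reduced (cathode, E° = −0.12 V) and Ni²⁺/Ni is oxidized (anode).
The standard potential is −0.12 − (−0.25) = +0.13 V and the balanced reaction transfers n = 2 electrons.
The balanced reaction is Pb²⁺(aq) + Ni(s) → Pb(s) + Ni²⁺(aq), so Q = [Ni²⁺(aq)] / [Pb²⁺(aq)] = 0.101 and log Q = −0.997.
By the Nernst equation, E = +0.13 − (0.0562/2)·(−0.997) = +0.16 V.

+0.16 V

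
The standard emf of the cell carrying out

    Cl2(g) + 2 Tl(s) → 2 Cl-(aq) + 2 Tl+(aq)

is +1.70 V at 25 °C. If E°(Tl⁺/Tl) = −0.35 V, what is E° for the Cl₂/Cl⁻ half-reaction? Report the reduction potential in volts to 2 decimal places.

+1.35 V

In the reaction as written the Cl₂/Cl⁻ couple is reduced (cathode) and Tl⁺/Tl is oxidized (anode), so E°cell = E°(Cl₂/Cl⁻) − E°(Tl⁺/Tl).
E°(Cl₂/Cl⁻) = E°cell + E°(anode) = +1.70 + (−0.35) = +1.35 V.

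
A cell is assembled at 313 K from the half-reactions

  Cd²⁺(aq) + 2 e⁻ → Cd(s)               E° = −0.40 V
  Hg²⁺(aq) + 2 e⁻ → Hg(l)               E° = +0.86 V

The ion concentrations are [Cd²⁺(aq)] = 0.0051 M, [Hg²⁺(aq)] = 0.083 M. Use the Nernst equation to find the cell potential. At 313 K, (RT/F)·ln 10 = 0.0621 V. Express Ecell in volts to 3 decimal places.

Hg²⁺/Hg is reduced (cathode, E° = +0.86 V) and Cd²⁺/Cd is oxidized (anode).
The standard potential is +0.86 − (−0.40) = +1.26 V and the balanced reaction transfers n = 2 electrons.
For the overall reaction Hg²⁺(aq) + Cd(s) → Hg(l) + Cd²⁺(aq), Q = [Cd²⁺(aq)] / [Hg²⁺(aq)] = 0.0614, giving log Q = −1.212.
Applying E = E° − (RT ln10/nF)·log Q gives +1.26 − (0.0621/2)(−1.212) = +1.298 V.

+1.298 V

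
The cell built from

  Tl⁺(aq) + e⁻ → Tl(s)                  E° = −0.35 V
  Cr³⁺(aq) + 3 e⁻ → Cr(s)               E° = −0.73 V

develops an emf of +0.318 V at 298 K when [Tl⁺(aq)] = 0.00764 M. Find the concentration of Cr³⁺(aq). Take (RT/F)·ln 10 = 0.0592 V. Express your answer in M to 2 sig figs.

0.00062 M

The Tl⁺/Tl couple has the larger reduction potential, so it is the cathode: E°cell = −0.35 − (−0.73) = +0.38 V and n = 3.
From the Nernst equation, log Q = n(E° − E)/0.0592 = 3·(+0.38 − (+0.318))/0.0592 = 3.142.
The balanced reaction is 3 Tl⁺(aq) + Cr(s) → 3 Tl(s) + Cr³⁺(aq), so Q = [Cr³⁺(aq)] / [Tl⁺(aq)]^3.
Solving for the unknown gives log [Cr³⁺(aq)] = −3.209, so [Cr³⁺(aq)] ≈ 0.00062 M.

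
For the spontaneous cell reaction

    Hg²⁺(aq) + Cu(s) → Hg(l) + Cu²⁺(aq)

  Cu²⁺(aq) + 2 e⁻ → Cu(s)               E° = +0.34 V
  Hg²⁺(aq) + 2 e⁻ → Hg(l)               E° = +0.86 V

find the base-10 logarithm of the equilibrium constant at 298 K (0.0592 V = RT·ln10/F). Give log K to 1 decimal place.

The Hg²⁺/Hg couple is reduced (cathode); E°cell = +0.86 − (+0.34) = +0.52 V with n = 2.
At equilibrium E = 0, so log K = nE°cell / 0.0592 = (2)(+0.52) / 0.0592 = 17.6.

log K = 17.6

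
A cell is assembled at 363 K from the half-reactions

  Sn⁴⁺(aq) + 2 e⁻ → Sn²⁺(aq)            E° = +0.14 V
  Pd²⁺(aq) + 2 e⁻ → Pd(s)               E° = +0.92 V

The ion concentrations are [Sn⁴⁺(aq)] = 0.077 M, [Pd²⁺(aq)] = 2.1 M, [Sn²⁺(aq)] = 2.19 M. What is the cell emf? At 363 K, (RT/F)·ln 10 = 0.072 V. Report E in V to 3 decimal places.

Pd²⁺/Pd is reduced (cathode, E° = +0.92 V) and Sn⁴⁺/Sn²⁺ is oxidized (anode).
The standard potential is +0.92 − (+0.14) = +0.78 V and the balanced reaction transfers n = 2 electrons.
The balanced reaction is Pd²⁺(aq) + Sn²⁺(aq) → Pd(s) + Sn⁴⁺(aq), so Q = [Sn⁴⁺(aq)] / ([Pd²⁺(aq)]·[Sn²⁺(aq)]) = 0.0167 and log Q = −1.776.
E = E° − (0.072/n)·log Q = +0.78 − (0.072/2)(−1.776) = +0.844 V.

+0.844 V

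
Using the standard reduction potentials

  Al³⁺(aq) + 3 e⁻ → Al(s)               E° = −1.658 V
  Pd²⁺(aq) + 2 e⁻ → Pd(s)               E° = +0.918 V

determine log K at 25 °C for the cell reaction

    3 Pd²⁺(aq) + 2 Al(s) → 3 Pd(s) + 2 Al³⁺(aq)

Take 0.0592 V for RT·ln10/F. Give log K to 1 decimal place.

The Pd²⁺/Pd couple is reduced (cathode); E°cell = +0.918 − (−1.658) = +2.576 V with n = 6.
At equilibrium E = 0, so log K = nE°cell / 0.0592 = (6)(+2.576) / 0.0592 = 261.1.

log K = 261.1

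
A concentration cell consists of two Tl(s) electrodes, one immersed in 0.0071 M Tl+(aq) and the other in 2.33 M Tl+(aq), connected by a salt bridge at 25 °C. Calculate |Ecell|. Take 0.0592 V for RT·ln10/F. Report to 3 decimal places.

0.149 V

For a concentration cell E°cell = 0, since both electrodes use the same couple.
The compartment with the higher Tl+(aq) concentration (2.33 M) acts as the cathode; ions are reduced there and produced at the dilute (0.0071 M) anode.
With n = 1, Ecell = −(0.0592/1)·log([dilute]/[conc]) = −(0.0592/1)·log(0.0071/2.33) = +0.149 V.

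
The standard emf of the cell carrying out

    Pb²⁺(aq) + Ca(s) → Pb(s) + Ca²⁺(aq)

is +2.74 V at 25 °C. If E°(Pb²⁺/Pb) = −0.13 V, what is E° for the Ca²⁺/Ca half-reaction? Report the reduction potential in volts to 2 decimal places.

In the reaction as written the Pb²⁺/Pb couple is reduced (cathode) and Ca²⁺/Ca is oxidized (anode), so E°cell = E°(Pb²⁺/Pb) − E°(Ca²⁺/Ca).
E°(Ca²⁺/Ca) = E°(cathode) − E°cell = −0.13 − (+2.74) = −2.87 V.

−2.87 V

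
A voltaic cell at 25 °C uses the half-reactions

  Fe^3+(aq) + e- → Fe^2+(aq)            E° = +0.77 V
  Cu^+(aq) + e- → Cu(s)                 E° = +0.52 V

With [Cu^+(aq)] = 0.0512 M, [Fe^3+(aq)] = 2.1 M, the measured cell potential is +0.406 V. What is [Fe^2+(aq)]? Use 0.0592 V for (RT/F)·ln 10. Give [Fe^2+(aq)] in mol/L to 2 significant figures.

0.095 M

The Fe³⁺/Fe²⁺ couple has the larger reduction potential, so it is the cathode: E°cell = +0.77 − (+0.52) = +0.25 V and n = 1.
Rearranging E = E° − (0.0592/n)·log Q gives log Q = 1(+0.25 − (+0.406))/0.0592 = −2.635.
The balanced reaction is Fe^3+(aq) + Cu(s) → Fe^2+(aq) + Cu^+(aq), so Q = ([Fe^2+(aq)]·[Cu^+(aq)]) / [Fe^3+(aq)].
Substituting the known concentrations and solving, log [Fe^2+(aq)] = −1.022 and [Fe^2+(aq)] = 0.095 M.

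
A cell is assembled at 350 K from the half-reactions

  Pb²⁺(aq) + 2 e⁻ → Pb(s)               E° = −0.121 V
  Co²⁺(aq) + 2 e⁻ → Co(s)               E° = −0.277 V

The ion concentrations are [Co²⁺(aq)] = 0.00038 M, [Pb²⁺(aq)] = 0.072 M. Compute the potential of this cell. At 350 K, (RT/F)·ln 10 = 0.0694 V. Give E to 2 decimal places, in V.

The Pb²⁺/Pb couple has the more positive E°, so it is the cathode; Co²⁺/Co is the anode.
The standard potential is −0.121 − (−0.277) = +0.156 V and the balanced reaction transfers n = 2 electrons.
Balancing gives Pb²⁺(aq) + Co(s) → Pb(s) + Co²⁺(aq); hence Q = [Co²⁺(aq)] / [Pb²⁺(aq)] = 0.00528 (log Q = −2.278).
E = E° − (0.0694/n)·log Q = +0.156 − (0.0694/2)(−2.278) = +0.24 V.

+0.24 V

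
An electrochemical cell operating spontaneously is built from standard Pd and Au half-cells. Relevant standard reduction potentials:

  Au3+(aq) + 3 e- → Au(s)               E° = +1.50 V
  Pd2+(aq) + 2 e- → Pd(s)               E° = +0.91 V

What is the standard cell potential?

+0.59 V

The Au³⁺/Au couple has the higher E°, so Au ion is reduced (cathode) and Pd is oxidized (anode).
E°cell = E°(cathode) − E°(anode) = +1.50 − (+0.91) = +0.59 V.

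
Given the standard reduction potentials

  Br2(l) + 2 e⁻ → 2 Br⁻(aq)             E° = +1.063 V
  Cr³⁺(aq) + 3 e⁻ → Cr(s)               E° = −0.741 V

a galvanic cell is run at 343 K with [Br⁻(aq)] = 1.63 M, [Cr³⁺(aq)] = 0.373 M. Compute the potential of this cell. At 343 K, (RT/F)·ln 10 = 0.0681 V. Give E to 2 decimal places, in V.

+1.80 V

Br₂/Br⁻ is reduced (cathode, E° = +1.063 V) and Cr³⁺/Cr is oxidized (anode).
E°cell = +1.063 − (−0.741) = +1.804 V, with n = 6 electrons transferred.
Balancing gives 3 Br2(l) + 2 Cr(s) → 6 Br⁻(aq) + 2 Cr³⁺(aq); hence Q = [Br⁻(aq)]^6·[Cr³⁺(aq)]^2 = 2.61 (log Q = 0.417).
E = E° − (0.0681/n)·log Q = +1.804 − (0.0681/6)(0.417) = +1.80 V.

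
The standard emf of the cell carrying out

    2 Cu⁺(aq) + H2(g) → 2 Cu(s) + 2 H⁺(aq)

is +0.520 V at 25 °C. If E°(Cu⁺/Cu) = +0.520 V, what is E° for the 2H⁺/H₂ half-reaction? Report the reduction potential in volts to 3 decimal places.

In the reaction as written the Cu⁺/Cu couple is reduced (cathode) and 2H⁺/H₂ is oxidized (anode), so E°cell = E°(Cu⁺/Cu) − E°(2H⁺/H₂).
E°(2H⁺/H₂) = E°(cathode) − E°cell = +0.520 − (+0.520) = +0.000 V.

+0.000 V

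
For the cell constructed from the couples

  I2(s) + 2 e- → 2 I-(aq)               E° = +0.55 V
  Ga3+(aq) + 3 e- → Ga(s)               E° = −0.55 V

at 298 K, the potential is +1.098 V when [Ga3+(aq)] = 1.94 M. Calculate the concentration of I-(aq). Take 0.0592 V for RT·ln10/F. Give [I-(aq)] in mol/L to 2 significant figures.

0.87 M

The I₂/I⁻ couple has the larger reduction potential, so it is the cathode: E°cell = +0.55 − (−0.55) = +1.10 V and n = 6.
Rearranging E = E° − (0.0592/n)·log Q gives log Q = 6(+1.10 − (+1.098))/0.0592 = 0.203.
Balancing electrons gives 3 I2(s) + 2 Ga(s) → 6 I-(aq) + 2 Ga3+(aq); thus Q = [I-(aq)]^6·[Ga3+(aq)]^2.
Substituting the known concentrations and solving, log [I-(aq)] = −0.062 and [I-(aq)] = 0.87 M.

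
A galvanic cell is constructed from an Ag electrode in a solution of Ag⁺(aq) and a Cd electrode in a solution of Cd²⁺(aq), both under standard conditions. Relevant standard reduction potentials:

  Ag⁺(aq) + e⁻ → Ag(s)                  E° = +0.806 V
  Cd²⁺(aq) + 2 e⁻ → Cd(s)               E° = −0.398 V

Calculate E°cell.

The Ag⁺/Ag couple has the higher E°, so Ag ion is reduced (cathode) and Cd is oxidized (anode).
E°cell = E°(cathode) − E°(anode) = +0.806 − (−0.398) = +1.204 V.

+1.204 V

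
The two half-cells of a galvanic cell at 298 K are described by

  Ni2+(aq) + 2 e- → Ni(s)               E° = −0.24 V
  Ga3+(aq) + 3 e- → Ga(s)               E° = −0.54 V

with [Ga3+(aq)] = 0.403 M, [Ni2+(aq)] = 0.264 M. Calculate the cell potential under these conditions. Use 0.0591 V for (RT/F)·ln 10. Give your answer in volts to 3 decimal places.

The Ni²⁺/Ni couple has the more positive E°, so it is the cathode; Ga³⁺/Ga is the anode.
The standard potential is −0.24 − (−0.54) = +0.30 V and the balanced reaction transfers n = 6 electrons.
The balanced reaction is 3 Ni2+(aq) + 2 Ga(s) → 3 Ni(s) + 2 Ga3+(aq), so Q = [Ga3+(aq)]^2 / [Ni2+(aq)]^3 = 8.83 and log Q = 0.946.
E = E° − (0.0591/n)·log Q = +0.30 − (0.0591/6)(0.946) = +0.291 V.

+0.291 V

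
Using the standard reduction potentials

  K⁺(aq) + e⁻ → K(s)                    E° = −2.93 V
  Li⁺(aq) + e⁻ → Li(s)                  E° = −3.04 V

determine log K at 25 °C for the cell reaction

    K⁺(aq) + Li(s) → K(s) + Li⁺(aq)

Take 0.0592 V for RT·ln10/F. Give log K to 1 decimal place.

The K⁺/K couple is reduced (cathode); E°cell = −2.93 − (−3.04) = +0.11 V with n = 1.
At equilibrium E = 0, so log K = nE°cell / 0.0592 = (1)(+0.11) / 0.0592 = 1.9.

log K = 1.9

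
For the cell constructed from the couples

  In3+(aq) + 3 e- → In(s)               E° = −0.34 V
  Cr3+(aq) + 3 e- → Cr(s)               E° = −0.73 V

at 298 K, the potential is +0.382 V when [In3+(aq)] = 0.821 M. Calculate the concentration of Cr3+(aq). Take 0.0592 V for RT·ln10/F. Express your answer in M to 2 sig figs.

2.1 M

The In³⁺/In couple has the larger reduction potential, so it is the cathode: E°cell = −0.34 − (−0.73) = +0.39 V and n = 3.
From the Nernst equation, log Q = n(E° − E)/0.0592 = 3·(+0.39 − (+0.382))/0.0592 = 0.405.
Balancing electrons gives In3+(aq) + Cr(s) → In(s) + Cr3+(aq); thus Q = [Cr3+(aq)] / [In3+(aq)].
Substituting the known concentrations and solving, log [Cr3+(aq)] = 0.319 and [Cr3+(aq)] = 2.1 M.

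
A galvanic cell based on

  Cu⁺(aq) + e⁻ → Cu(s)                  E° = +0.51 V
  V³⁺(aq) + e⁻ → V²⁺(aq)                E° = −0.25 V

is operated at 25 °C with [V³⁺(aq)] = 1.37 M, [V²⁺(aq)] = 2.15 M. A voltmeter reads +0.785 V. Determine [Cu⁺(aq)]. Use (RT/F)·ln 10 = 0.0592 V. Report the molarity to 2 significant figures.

The Cu⁺/Cu couple has the larger reduction potential, so it is the cathode: E°cell = +0.51 − (−0.25) = +0.76 V and n = 1.
Rearranging E = E° − (0.0592/n)·log Q gives log Q = 1(+0.76 − (+0.785))/0.0592 = −0.422.
For Cu⁺(aq) + V²⁺(aq) → Cu(s) + V³⁺(aq), the reaction quotient is Q = [V³⁺(aq)] / ([Cu⁺(aq)]·[V²⁺(aq)]).
Solving for the unknown gives log [Cu⁺(aq)] = 0.226, so [Cu⁺(aq)] ≈ 1.7 M.

1.7 M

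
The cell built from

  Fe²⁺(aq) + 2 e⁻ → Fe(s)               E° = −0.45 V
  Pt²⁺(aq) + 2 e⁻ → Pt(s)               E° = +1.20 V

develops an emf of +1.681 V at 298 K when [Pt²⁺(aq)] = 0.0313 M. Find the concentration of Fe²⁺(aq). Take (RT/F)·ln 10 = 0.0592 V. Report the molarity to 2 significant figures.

0.0028 M

With Pt²⁺/Pt at the cathode and Fe²⁺/Fe at the anode, E°cell = +1.20 − (−0.45) = +1.65 V (n = 2).
Rearranging E = E° − (0.0592/n)·log Q gives log Q = 2(+1.65 − (+1.681))/0.0592 = −1.047.
The balanced reaction is Pt²⁺(aq) + Fe(s) → Pt(s) + Fe²⁺(aq), so Q = [Fe²⁺(aq)] / [Pt²⁺(aq)].
Solving for the unknown gives log [Fe²⁺(aq)] = −2.551, so [Fe²⁺(aq)] ≈ 0.0028 M.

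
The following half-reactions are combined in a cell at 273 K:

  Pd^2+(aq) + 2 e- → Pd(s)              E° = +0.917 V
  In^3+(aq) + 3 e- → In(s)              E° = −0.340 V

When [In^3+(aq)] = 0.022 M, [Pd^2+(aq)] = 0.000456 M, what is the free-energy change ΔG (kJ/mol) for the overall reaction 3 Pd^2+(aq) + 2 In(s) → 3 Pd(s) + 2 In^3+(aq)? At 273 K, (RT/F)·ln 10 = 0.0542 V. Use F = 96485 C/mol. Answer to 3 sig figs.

−693 kJ/mol

The standard cell potential is +0.917 − (−0.340) = +1.257 V, with n = 6 electrons in the balanced equation.
Here Q = [In^3+(aq)]^2 / [Pd^2+(aq)]^3 = 5.1×10^6 (log Q = 6.708), giving E = +1.257 − (0.0542/6)·(6.708) = +1.1964 V.
Then ΔG = −nFE = −6 × 96485 × +1.1964 J/mol = −693 kJ/mol.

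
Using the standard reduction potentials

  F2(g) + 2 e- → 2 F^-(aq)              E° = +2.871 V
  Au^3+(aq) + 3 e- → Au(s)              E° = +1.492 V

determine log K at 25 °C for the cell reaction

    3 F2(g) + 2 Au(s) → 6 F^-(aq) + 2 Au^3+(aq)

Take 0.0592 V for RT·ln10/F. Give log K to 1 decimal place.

log K = 139.8

The F₂/F⁻ couple is reduced (cathode); E°cell = +2.871 − (+1.492) = +1.379 V with n = 6.
At equilibrium E = 0, so log K = nE°cell / 0.0592 = (6)(+1.379) / 0.0592 = 139.8.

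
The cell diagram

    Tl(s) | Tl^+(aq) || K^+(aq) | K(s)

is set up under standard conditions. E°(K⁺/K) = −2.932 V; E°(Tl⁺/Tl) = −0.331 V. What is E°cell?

−2.601 V

By convention the left-hand electrode in cell notation is the anode (oxidation) and the right-hand electrode is the cathode (reduction).
E°cell = E°(right) − E°(left) = −2.932 − (−0.331) = −2.601 V.
The negative sign shows that, as written, the cell would require an external voltage to drive the reaction.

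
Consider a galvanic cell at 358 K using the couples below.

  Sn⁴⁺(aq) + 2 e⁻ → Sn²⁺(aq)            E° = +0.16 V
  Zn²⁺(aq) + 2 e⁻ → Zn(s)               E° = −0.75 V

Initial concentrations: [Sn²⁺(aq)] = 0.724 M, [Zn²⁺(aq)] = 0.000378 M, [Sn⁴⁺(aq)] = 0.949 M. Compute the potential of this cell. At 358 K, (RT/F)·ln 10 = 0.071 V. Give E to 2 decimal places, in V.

Sn⁴⁺/Sn²⁺ is reduced (cathode, E° = +0.16 V) and Zn²⁺/Zn is oxidized (anode).
The standard potential is +0.16 − (−0.75) = +0.91 V and the balanced reaction transfers n = 2 electrons.
Balancing gives Sn⁴⁺(aq) + Zn(s) → Sn²⁺(aq) + Zn²⁺(aq); hence Q = ([Sn²⁺(aq)]·[Zn²⁺(aq)]) / [Sn⁴⁺(aq)] = 0.000288 (log Q = −3.540).
E = E° − (0.071/n)·log Q = +0.91 − (0.071/2)(−3.540) = +1.04 V.

+1.04 V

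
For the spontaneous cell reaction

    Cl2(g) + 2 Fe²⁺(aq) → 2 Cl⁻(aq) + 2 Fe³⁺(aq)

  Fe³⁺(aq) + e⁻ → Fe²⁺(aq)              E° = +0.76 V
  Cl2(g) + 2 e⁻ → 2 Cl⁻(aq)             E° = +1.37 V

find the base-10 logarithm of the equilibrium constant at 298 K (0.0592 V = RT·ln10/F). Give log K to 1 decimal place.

log K = 20.6

The Cl₂/Cl⁻ couple is reduced (cathode); E°cell = +1.37 − (+0.76) = +0.61 V with n = 2.
At equilibrium E = 0, so log K = nE°cell / 0.0592 = (2)(+0.61) / 0.0592 = 20.6.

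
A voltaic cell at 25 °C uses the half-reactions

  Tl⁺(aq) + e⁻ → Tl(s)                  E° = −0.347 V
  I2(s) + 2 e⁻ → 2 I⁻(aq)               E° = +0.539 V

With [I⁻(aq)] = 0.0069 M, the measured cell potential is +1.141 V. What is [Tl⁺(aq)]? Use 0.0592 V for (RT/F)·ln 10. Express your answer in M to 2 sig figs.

0.0071 M

With I₂/I⁻ at the cathode and Tl⁺/Tl at the anode, E°cell = +0.539 − (−0.347) = +0.886 V (n = 2).
Rearranging E = E° − (0.0592/n)·log Q gives log Q = 2(+0.886 − (+1.141))/0.0592 = −8.615.
The balanced reaction is I2(s) + 2 Tl(s) → 2 I⁻(aq) + 2 Tl⁺(aq), so Q = [I⁻(aq)]^2·[Tl⁺(aq)]^2.
Solving for the unknown gives log [Tl⁺(aq)] = −2.146, so [Tl⁺(aq)] ≈ 0.0071 M.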